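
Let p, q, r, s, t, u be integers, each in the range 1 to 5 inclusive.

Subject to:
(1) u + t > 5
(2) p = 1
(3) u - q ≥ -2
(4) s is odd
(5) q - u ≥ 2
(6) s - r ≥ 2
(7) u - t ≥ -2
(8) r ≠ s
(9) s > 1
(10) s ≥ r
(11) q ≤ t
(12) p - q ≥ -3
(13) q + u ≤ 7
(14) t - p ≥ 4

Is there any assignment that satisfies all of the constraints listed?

Constraints 5, 7, 12, and 14 give p − q ≥ -3, q − u ≥ 2, u − t ≥ -2, t − p ≥ 4.
Adding all 4 inequalities: the left sides telescope to 0, and the right sides sum to (-3) + 2 + (-2) + 4 = 1. So 0 ≥ 1, which is false.

Unsatisfiable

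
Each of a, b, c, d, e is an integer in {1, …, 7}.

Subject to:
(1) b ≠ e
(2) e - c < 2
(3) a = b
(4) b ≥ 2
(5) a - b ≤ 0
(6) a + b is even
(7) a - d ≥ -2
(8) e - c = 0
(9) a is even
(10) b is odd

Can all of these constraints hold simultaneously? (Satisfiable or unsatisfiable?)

Unsatisfiable

Constraint 9 makes a even and constraint 10 makes b odd, so a + b must be odd. Constraint 6 says a + b is even — contradiction.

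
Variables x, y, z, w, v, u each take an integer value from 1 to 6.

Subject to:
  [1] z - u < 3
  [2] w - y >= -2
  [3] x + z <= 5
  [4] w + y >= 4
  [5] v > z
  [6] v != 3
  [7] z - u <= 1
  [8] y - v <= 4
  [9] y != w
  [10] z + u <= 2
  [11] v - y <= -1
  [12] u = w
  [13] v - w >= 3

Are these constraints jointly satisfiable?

Unsatisfiable

Constraints 2, 11, and 13 give w − y ≥ -2, y − v ≥ 1, v − w ≥ 3.
Adding all 3 inequalities: the left sides telescope to 0, and the right sides sum to (-2) + 1 + 3 = 2. So 0 ≥ 2, which is false.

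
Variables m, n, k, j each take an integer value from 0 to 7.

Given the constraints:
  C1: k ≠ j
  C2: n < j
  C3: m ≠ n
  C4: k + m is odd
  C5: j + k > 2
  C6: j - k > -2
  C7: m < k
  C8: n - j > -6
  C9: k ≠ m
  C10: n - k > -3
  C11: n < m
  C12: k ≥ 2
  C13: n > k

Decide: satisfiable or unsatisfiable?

Unsatisfiable

Constraints 7, 11, and 13 give k < n, n < m, m < k. Chaining: k < n < m < k, which forces k < k — impossible.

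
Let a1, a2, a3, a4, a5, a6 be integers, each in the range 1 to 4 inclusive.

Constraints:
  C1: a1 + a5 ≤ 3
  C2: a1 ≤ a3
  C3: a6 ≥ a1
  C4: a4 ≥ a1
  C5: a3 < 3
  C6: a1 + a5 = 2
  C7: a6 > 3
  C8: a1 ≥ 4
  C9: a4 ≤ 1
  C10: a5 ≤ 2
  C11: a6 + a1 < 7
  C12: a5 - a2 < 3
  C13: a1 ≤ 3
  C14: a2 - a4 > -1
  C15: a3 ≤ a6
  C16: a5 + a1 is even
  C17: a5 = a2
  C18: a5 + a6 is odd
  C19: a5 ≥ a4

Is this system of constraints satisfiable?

Unsatisfiable

From constraints 4 and 8: a4 ≥ a1 and a1 ≥ 4, so a4 ≥ 4. From constraints 10 and 19: a4 ≤ a5 and a5 ≤ 2, so a4 ≤ 2. But 2 < 4, so no value of a4 works.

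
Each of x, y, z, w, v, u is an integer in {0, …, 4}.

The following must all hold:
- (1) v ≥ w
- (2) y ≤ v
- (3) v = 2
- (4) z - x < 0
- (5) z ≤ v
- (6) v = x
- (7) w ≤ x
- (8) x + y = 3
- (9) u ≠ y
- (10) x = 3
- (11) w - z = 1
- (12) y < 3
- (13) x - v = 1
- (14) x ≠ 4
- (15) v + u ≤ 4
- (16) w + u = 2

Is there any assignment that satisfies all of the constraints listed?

Constraint 3 fixes v = 2 and constraint 10 fixes x = 3, but constraint 6 requires v = x. Since 2 ≠ 3, contradiction.

Unsatisfiable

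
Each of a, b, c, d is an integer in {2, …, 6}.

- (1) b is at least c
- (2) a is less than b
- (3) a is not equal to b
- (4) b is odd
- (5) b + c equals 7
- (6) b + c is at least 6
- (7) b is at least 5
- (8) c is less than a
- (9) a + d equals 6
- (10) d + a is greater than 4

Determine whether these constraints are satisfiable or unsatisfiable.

Try a = 4, b = 5, c = 2, d = 2.
Check constraint 5: b + c = 7; constraint 6: b + c = 7. The remaining constraints are straightforward to verify.

Satisfiable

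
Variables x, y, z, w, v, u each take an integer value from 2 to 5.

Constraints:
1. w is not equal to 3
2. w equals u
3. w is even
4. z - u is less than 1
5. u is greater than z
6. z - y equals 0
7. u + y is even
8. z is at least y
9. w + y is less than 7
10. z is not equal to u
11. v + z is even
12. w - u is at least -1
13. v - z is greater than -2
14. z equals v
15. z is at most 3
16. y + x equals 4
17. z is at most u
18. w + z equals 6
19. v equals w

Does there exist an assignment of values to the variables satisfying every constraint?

Unsatisfiable

From constraints 2, 14, and 19, z = v = w = u, so z = u. But constraint 10 says z ≠ u. Contradiction.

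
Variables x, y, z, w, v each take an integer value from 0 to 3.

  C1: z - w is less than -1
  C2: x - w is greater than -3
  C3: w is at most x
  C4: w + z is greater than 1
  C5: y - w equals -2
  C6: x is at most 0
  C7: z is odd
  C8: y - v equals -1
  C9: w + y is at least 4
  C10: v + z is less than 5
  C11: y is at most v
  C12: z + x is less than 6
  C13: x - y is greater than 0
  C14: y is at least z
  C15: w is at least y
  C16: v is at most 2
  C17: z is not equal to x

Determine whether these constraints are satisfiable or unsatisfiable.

Unsatisfiable

From constraints 3 and 6: w ≤ x ≤ 0. From constraints 11 and 16: y ≤ v ≤ 2. Hence w + y ≤ 2. But constraint 9 requires w + y ≥ 4, and 4 > 2. Contradiction.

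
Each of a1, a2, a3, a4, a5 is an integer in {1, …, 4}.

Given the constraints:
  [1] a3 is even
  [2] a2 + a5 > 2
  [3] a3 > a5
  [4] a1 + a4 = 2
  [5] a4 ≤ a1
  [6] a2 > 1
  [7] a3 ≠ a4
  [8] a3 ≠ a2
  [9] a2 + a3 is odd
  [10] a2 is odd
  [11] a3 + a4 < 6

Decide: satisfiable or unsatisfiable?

Satisfiable

Try a1 = 1, a2 = 3, a3 = 4, a4 = 1, a5 = 1.
Check constraint 2: a2 + a5 = 4; constraint 4: a1 + a4 = 2. The remaining constraints are straightforward to verify.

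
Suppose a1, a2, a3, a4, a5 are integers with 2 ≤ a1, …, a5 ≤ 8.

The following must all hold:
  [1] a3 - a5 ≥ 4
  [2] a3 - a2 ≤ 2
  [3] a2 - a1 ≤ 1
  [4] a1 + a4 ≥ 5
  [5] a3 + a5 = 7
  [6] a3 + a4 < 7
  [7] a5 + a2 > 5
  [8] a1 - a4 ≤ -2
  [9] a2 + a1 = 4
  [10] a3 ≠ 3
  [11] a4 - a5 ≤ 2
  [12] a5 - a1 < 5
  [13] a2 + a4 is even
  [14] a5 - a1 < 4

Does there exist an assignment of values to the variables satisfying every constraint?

Constraints 1, 2, 3, 8, and 11 give a4 − a1 ≥ 2, a1 − a2 ≥ -1, a2 − a3 ≥ -2, a3 − a5 ≥ 4, a5 − a4 ≥ -2.
Adding all 5 inequalities: the left sides telescope to 0, and the right sides sum to 2 + (-1) + (-2) + 4 + (-2) = 1. So 0 ≥ 1, which is false.

Unsatisfiable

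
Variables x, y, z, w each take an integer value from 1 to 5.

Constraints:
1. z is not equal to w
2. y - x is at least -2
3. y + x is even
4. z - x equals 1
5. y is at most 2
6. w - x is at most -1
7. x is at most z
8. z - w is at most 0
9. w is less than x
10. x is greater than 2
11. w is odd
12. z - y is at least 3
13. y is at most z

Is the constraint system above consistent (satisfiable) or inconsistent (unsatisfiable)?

Unsatisfiable

Constraints 2, 6, 8, and 12 give w − z ≥ 0, z − y ≥ 3, y − x ≥ -2, x − w ≥ 1.
Adding all 4 inequalities: the left sides telescope to 0, and the right sides sum to 0 + 3 + (-2) + 1 = 2. So 0 ≥ 2, which is false.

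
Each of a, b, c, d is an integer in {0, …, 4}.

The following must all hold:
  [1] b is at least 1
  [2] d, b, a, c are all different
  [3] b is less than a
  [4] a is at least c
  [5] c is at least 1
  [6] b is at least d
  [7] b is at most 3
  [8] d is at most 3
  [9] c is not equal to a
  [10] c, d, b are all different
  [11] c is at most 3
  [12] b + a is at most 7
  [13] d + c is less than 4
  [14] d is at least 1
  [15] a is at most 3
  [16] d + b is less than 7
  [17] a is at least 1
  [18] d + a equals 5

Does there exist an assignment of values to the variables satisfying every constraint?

Unsatisfiable

Constraints 1, 5, 7, 8, 11, 14, 15, and 17 confine each of d, b, a, c to the 3 values {1, …, 3}.
Constraint 2 requires all 4 of them to be distinct, but only 3 values are available — impossible by the pigeonhole principle.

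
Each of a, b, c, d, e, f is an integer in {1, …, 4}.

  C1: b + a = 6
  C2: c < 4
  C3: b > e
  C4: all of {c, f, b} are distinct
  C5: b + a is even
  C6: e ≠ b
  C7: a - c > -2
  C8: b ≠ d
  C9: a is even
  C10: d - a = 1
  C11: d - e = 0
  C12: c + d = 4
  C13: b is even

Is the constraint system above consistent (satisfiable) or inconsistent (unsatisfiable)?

Satisfiable

The assignment a = 2, b = 4, c = 1, d = 3, e = 3, f = 3 works:
  constraint 1 holds since b + a = 6.
  constraint 7 holds since a - c = 1.
The rest check out directly.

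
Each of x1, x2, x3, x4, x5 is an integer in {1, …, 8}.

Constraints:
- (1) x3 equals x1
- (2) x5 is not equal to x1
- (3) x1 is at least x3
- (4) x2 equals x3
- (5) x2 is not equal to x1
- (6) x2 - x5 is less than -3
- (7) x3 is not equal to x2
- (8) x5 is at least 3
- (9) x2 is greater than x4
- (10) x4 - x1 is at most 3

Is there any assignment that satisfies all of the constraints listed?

From constraints 1 and 4, x2 = x3 = x1, so x2 = x1. But constraint 5 says x2 ≠ x1. Contradiction.

Unsatisfiable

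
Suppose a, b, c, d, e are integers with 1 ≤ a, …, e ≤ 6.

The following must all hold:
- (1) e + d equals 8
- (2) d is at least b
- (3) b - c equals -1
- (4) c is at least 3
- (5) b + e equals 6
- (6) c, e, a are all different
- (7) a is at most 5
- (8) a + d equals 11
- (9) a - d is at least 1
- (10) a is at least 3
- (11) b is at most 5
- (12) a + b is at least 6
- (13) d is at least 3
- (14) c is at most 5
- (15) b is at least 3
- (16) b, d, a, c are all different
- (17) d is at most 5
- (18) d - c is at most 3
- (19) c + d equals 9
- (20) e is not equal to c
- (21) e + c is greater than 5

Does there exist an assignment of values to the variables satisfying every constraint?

Constraints 4, 7, 10, 11, 13, 14, 15, and 17 confine each of b, d, a, c to the 3 values {3, …, 5}.
Constraint 16 requires all 4 of them to be distinct, but only 3 values are available — impossible by the pigeonhole principle.

Unsatisfiable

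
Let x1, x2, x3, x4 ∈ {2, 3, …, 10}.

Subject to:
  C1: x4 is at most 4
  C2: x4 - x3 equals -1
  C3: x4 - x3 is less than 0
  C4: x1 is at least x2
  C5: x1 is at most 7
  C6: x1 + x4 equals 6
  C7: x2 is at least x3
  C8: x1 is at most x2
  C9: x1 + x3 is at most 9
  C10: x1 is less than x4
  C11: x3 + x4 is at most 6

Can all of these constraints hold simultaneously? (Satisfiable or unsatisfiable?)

Unsatisfiable

Constraints 3, 4, 7, and 10 give x2 ≤ x1, x1 < x4, x4 < x3, x3 ≤ x2. Chaining: x2 ≤ x1 < x4 < x3 ≤ x2, which forces x2 < x2 — impossible.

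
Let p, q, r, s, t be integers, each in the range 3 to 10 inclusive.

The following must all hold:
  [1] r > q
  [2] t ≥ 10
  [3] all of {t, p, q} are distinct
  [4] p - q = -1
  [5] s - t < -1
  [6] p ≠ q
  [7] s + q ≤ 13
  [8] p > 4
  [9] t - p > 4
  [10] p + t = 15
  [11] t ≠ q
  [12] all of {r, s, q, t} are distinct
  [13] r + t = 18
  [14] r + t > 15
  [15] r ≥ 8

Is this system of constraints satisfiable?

Take p = 5, q = 6, r = 8, s = 7, t = 10. Then constraint 4: p - q = -1; constraint 5: s - t = -3; constraint 7: s + q = 13, and every other listed constraint is also met.

Satisfiable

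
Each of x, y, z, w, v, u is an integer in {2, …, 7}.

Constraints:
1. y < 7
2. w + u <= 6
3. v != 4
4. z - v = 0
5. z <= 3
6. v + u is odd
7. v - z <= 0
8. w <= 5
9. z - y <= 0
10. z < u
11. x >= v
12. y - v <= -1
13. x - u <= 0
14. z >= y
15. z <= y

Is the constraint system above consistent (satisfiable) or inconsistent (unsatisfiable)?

Unsatisfiable

Constraints 7, 9, and 12 give v − y ≥ 1, y − z ≥ 0, z − v ≥ 0.
Adding all 3 inequalities: the left sides telescope to 0, and the right sides sum to 1 + 0 + 0 = 1. So 0 ≥ 1, which is false.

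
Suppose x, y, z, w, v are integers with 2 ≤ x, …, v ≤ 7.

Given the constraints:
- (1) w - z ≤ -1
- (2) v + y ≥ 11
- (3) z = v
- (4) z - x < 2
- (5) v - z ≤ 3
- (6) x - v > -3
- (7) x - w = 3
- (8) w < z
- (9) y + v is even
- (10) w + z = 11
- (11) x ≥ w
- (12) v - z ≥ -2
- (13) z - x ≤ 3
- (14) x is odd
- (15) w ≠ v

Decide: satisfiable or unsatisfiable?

Satisfiable

Try x = 7, y = 7, z = 7, w = 4, v = 7.
Check constraint 1: w - z = -3; constraint 2: v + y = 14; constraint 4: z - x = 0. The remaining constraints are straightforward to verify.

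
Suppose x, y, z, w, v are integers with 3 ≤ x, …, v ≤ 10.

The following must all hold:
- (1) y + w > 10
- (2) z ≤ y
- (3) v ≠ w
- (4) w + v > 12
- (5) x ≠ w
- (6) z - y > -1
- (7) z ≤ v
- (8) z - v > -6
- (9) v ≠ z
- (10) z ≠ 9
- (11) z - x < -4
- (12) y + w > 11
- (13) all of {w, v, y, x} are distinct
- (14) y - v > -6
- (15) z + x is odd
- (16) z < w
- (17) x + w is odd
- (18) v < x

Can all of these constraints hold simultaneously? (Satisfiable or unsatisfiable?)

Satisfiable

One satisfying assignment is x = 10, y = 3, z = 3, w = 9, v = 6.
For the less obvious constraints — constraint 1: y + w = 12; constraint 4: w + v = 15 — and the others hold by inspection.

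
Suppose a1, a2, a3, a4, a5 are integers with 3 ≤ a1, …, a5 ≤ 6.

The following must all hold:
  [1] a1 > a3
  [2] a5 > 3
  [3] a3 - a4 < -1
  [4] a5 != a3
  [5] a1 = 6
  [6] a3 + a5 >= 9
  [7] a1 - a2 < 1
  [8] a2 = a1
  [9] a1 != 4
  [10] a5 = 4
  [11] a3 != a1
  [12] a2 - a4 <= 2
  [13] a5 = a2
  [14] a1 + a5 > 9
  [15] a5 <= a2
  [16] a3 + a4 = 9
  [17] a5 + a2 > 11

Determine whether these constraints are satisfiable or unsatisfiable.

Unsatisfiable

Constraint 10 fixes a5 = 4 and constraint 5 fixes a1 = 6. Constraints 8 and 13 give a5 = a2 = a1, so a5 = a1. But 4 ≠ 6 — contradiction.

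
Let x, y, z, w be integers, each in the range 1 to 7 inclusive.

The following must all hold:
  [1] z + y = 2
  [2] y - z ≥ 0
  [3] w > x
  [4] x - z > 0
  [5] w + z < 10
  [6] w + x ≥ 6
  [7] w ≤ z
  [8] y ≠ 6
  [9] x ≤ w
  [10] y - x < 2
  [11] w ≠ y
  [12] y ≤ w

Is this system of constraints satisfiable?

Constraints 4, 7, and 9 give x ≤ w, w ≤ z, z < x. Chaining: x ≤ w ≤ z < x, which forces x < x — impossible.

Unsatisfiable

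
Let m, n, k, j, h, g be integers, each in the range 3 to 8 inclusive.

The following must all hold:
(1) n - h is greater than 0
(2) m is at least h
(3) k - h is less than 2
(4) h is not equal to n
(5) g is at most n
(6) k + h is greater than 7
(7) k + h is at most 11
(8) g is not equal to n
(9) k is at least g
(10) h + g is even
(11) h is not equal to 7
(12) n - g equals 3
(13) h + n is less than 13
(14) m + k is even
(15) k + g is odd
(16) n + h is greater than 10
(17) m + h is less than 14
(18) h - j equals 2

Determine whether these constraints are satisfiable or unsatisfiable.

Satisfiable

Try m = 8, n = 6, k = 4, j = 3, h = 5, g = 3.
Check constraint 1: n - h = 1; constraint 3: k - h = -1; constraint 6: k + h = 9. The remaining constraints are straightforward to verify.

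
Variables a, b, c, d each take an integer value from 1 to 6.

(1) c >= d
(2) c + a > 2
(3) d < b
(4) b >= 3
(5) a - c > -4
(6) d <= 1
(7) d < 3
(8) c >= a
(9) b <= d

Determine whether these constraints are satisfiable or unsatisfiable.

From constraints 4 and 9: d ≥ b and b ≥ 3, so d ≥ 3. From constraint 7: d ≤ 2. But 2 < 3, so no value of d works.

Unsatisfiable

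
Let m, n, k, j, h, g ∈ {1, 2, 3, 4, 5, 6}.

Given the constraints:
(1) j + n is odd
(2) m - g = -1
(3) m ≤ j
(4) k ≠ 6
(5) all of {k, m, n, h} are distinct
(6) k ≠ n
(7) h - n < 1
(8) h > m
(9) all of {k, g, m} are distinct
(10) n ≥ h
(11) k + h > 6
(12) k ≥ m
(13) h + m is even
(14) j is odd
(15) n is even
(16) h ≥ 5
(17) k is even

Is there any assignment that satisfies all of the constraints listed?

Satisfiable

Setting (m, n, k, j, h, g) = (1, 6, 4, 5, 5, 2) satisfies everything: constraint 2: m - g = -1; constraint 7: h - n = -1, and the others follow.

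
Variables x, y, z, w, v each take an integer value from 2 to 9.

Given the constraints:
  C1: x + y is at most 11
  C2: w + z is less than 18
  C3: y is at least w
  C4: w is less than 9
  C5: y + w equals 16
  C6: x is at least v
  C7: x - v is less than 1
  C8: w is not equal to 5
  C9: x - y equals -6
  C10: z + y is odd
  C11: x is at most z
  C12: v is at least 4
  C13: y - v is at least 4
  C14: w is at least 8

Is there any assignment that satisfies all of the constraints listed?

Unsatisfiable

From constraints 6 and 12: x ≥ v ≥ 4. From constraints 3 and 14: y ≥ w ≥ 8. Hence x + y ≥ 12. But constraint 1 requires x + y ≤ 11, and 11 < 12. Contradiction.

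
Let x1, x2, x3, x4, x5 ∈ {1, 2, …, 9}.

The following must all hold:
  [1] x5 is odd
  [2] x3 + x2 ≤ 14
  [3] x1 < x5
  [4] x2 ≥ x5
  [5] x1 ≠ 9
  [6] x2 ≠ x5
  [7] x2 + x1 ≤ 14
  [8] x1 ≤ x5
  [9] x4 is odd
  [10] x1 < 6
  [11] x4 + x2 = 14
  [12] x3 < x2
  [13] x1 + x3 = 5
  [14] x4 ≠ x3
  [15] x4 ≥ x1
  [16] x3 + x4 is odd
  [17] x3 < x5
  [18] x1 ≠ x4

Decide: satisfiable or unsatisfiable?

Setting (x1, x2, x3, x4, x5) = (3, 9, 2, 5, 7) satisfies everything: constraint 2: x3 + x2 = 11; constraint 7: x2 + x1 = 12; constraint 11: x4 + x2 = 14, and the others follow.

Satisfiable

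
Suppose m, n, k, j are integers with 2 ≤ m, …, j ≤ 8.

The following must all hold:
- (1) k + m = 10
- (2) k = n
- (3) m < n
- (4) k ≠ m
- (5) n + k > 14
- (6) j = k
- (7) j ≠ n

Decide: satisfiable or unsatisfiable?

From constraints 2 and 6, j = k = n, so j = n. But constraint 7 says j ≠ n. Contradiction.

Unsatisfiable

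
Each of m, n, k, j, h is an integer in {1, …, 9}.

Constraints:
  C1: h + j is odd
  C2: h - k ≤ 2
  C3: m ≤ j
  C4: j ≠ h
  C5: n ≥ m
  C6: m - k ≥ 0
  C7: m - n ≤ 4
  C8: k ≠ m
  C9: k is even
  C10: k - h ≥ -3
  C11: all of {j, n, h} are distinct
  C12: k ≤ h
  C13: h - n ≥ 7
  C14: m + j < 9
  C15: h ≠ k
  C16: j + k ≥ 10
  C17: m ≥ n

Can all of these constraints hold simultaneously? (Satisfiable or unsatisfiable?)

Constraints 2, 6, 7, and 13 give h − n ≥ 7, n − m ≥ -4, m − k ≥ 0, k − h ≥ -2.
Adding all 4 inequalities: the left sides telescope to 0, and the right sides sum to 7 + (-4) + 0 + (-2) = 1. So 0 ≥ 1, which is false.

Unsatisfiable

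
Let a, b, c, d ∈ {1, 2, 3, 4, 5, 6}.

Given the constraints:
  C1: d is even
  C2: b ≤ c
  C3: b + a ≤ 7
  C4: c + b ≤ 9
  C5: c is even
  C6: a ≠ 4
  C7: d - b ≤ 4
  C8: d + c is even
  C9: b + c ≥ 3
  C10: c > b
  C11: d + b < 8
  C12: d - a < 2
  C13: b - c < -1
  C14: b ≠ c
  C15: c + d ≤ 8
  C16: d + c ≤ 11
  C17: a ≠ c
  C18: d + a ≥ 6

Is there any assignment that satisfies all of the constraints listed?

Satisfiable

The assignment a = 5, b = 2, c = 4, d = 4 works:
  constraint 3 holds since b + a = 7.
  constraint 4 holds since c + b = 6.
The rest check out directly.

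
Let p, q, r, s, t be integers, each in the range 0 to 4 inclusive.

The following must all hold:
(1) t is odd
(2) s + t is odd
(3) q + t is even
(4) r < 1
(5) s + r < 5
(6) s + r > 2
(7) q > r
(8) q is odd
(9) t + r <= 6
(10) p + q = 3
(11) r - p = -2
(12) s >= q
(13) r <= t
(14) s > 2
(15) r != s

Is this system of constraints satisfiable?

Satisfiable

Try p = 2, q = 1, r = 0, s = 4, t = 3.
Check constraint 5: s + r = 4; constraint 6: s + r = 4; constraint 9: t + r = 3. The remaining constraints are straightforward to verify.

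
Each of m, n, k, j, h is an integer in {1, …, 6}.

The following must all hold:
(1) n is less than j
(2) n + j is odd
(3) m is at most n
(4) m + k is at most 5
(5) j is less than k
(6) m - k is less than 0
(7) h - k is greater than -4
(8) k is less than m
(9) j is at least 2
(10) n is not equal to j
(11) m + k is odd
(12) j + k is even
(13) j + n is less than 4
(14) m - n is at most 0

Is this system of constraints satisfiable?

Constraints 1, 3, 5, and 8 give j < k, k < m, m ≤ n, n < j. Chaining: j < k < m ≤ n < j, which forces j < j — impossible.

Unsatisfiable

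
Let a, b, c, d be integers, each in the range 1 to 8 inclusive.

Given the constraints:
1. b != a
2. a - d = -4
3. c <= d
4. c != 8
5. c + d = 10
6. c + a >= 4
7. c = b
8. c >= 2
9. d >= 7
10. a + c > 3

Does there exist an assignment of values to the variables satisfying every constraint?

Take a = 4, b = 2, c = 2, d = 8. Then constraint 2: a - d = -4; constraint 5: c + d = 10; constraint 6: c + a = 6, and every other listed constraint is also met.

Satisfiable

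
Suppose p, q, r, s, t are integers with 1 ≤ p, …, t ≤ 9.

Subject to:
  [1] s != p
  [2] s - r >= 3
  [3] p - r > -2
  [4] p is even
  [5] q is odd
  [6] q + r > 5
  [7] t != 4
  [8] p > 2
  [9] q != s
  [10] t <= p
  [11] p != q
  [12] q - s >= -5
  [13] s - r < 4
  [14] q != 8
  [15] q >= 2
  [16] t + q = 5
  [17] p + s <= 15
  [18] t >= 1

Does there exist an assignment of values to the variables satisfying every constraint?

Satisfiable

One satisfying assignment is p = 6, q = 3, r = 5, s = 8, t = 2.
For the less obvious constraints — constraint 2: s - r = 3; constraint 3: p - r = 1 — and the others hold by inspection.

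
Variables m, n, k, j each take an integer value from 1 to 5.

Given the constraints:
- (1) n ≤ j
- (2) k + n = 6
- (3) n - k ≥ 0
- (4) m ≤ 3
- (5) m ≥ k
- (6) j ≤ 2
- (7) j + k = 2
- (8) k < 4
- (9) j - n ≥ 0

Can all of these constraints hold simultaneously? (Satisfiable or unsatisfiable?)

From constraints 4 and 5: k ≤ m ≤ 3. From constraints 1 and 6: n ≤ j ≤ 2. Hence k + n ≤ 5. But constraint 2 requires k + n = 6, and 6 > 5. Contradiction.

Unsatisfiable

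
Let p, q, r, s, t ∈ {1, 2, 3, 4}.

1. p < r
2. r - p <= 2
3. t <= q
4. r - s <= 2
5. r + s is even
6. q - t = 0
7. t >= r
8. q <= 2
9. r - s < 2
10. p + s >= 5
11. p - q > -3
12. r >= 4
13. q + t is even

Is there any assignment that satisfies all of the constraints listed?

Unsatisfiable

From constraints 7 and 12: t ≥ r and r ≥ 4, so t ≥ 4. From constraints 3 and 8: t ≤ q and q ≤ 2, so t ≤ 2. But 2 < 4, so no value of t works.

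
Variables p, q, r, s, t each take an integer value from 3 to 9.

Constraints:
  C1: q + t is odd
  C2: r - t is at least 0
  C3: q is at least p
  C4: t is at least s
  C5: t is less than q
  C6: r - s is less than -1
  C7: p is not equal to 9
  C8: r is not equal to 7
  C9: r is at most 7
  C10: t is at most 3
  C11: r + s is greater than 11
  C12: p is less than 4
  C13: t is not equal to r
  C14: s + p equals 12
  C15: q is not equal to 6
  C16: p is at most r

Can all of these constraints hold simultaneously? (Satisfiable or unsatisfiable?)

From constraints 4 and 10: s ≤ t ≤ 3. From constraints 9 and 16: p ≤ r ≤ 7. Hence s + p ≤ 10. But constraint 14 requires s + p = 12, and 12 > 10. Contradiction.

Unsatisfiable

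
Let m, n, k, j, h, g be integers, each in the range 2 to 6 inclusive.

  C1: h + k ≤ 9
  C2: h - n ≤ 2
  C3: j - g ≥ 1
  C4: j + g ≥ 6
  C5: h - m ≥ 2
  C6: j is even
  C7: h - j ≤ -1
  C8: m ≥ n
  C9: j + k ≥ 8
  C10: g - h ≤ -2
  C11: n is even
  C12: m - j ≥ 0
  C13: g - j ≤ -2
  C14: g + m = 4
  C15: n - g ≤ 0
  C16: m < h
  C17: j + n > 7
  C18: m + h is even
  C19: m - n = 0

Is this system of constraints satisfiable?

Constraints 2, 3, 5, 12, and 15 give n − h ≥ -2, h − m ≥ 2, m − j ≥ 0, j − g ≥ 1, g − n ≥ 0.
Adding all 5 inequalities: the left sides telescope to 0, and the right sides sum to (-2) + 2 + 0 + 1 + 0 = 1. So 0 ≥ 1, which is false.

Unsatisfiable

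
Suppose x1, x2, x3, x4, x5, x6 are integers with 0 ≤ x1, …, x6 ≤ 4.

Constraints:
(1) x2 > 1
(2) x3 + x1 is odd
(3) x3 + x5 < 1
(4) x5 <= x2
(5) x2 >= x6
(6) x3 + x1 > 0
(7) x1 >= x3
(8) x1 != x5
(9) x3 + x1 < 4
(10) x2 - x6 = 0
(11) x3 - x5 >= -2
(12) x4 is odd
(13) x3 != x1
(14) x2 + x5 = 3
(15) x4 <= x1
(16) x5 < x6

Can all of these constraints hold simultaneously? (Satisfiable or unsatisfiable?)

Try x1 = 3, x2 = 3, x3 = 0, x4 = 3, x5 = 0, x6 = 3.
Check constraint 3: x3 + x5 = 0; constraint 6: x3 + x1 = 3; constraint 9: x3 + x1 = 3. The remaining constraints are straightforward to verify.

Satisfiable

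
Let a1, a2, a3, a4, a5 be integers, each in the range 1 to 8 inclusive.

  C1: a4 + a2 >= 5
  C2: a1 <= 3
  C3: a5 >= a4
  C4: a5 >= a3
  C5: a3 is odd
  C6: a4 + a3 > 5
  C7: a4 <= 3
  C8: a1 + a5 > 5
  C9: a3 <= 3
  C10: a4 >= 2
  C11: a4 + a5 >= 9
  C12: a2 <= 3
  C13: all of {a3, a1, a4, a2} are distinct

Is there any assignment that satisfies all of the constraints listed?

Constraints 2, 7, 9, and 12 confine each of a3, a1, a4, a2 to the 3 values {1, …, 3} (the domain already gives each ≥ 1).
Constraint 13 requires all 4 of them to be distinct, but only 3 values are available — impossible by the pigeonhole principle.

Unsatisfiable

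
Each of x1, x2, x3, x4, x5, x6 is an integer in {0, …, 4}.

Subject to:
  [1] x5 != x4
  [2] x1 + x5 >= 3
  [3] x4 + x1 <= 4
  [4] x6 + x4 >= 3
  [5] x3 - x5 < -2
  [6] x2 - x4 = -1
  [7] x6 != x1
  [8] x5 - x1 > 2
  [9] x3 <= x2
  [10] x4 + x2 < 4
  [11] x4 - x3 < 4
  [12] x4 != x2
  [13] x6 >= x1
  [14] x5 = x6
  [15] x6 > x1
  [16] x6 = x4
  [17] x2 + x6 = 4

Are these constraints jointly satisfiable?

From constraints 14 and 16, x5 = x6 = x4, so x5 = x4. But constraint 1 says x5 ≠ x4. Contradiction.

Unsatisfiable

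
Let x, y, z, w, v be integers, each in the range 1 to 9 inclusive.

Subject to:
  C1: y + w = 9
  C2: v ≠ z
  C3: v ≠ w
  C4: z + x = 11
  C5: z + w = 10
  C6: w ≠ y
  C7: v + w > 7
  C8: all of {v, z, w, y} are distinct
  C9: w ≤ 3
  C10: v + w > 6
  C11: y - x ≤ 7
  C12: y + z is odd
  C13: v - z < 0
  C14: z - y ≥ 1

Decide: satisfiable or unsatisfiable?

Try x = 2, y = 8, z = 9, w = 1, v = 7.
Check constraint 1: y + w = 9; constraint 4: z + x = 11. The remaining constraints are straightforward to verify.

Satisfiable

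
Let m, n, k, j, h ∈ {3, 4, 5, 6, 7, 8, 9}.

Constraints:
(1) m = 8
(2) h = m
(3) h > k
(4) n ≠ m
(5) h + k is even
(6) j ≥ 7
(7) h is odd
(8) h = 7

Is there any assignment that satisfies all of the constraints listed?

Constraint 8 fixes h = 7 and constraint 1 fixes m = 8, but constraint 2 requires h = m. Since 7 ≠ 8, contradiction.

Unsatisfiable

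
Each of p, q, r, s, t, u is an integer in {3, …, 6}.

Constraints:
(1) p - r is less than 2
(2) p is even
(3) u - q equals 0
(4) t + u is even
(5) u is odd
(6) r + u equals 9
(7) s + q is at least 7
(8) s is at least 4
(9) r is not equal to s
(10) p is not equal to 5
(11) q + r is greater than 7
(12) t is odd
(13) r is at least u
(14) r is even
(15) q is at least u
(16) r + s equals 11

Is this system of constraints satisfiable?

Satisfiable

Try p = 6, q = 3, r = 6, s = 5, t = 3, u = 3.
Check constraint 1: p - r = 0; constraint 3: u - q = 0. The remaining constraints are straightforward to verify.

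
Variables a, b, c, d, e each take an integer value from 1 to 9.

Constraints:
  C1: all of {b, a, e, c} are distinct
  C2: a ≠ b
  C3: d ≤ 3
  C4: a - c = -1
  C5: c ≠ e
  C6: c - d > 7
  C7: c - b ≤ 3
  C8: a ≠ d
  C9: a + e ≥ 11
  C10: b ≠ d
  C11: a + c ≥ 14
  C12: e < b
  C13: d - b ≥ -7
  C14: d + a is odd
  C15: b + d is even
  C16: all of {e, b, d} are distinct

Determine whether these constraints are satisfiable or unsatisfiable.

Satisfiable

Try a = 8, b = 7, c = 9, d = 1, e = 4.
Check constraint 4: a - c = -1; constraint 6: c - d = 8. The remaining constraints are straightforward to verify.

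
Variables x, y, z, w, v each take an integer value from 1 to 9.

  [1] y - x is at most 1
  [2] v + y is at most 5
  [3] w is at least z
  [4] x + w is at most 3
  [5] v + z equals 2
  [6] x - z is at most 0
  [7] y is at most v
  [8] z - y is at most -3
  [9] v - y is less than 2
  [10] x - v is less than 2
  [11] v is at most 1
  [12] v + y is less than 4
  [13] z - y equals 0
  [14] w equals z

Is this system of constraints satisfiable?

Unsatisfiable

Constraints 1, 6, and 8 give y − z ≥ 3, z − x ≥ 0, x − y ≥ -1.
Adding all 3 inequalities: the left sides telescope to 0, and the right sides sum to 3 + 0 + (-1) = 2. So 0 ≥ 2, which is false.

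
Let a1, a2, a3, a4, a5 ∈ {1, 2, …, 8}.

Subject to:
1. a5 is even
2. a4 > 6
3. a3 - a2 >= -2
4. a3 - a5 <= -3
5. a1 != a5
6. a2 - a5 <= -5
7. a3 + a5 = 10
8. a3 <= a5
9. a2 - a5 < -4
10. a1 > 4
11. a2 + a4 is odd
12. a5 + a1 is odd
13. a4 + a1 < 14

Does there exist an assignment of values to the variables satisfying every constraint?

The assignment a1 = 5, a2 = 3, a3 = 2, a4 = 8, a5 = 8 works:
  constraint 3 holds since a3 - a2 = -1.
  constraint 4 holds since a3 - a5 = -6.
  constraint 6 holds since a2 - a5 = -5.
The rest check out directly.

Satisfiable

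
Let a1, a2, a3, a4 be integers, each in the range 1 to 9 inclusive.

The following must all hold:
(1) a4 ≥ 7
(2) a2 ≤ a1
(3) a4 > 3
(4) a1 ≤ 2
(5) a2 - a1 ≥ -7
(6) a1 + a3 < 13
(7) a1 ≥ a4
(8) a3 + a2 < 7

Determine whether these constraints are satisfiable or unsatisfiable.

From constraint 1: a4 ≥ 7. From constraints 4 and 7: a4 ≤ a1 and a1 ≤ 2, so a4 ≤ 2. But 2 < 7, so no value of a4 works.

Unsatisfiable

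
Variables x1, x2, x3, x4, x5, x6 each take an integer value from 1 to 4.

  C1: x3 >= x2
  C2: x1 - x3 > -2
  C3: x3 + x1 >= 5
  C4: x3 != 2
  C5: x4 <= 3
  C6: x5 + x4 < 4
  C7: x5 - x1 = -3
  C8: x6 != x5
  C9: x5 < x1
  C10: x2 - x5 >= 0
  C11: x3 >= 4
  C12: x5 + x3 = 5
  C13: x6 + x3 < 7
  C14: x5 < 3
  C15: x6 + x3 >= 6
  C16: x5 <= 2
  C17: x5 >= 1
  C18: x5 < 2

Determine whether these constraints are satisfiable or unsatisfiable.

Take x1 = 4, x2 = 4, x3 = 4, x4 = 1, x5 = 1, x6 = 2. Then constraint 2: x1 - x3 = 0; constraint 3: x3 + x1 = 8, and every other listed constraint is also met.

Satisfiable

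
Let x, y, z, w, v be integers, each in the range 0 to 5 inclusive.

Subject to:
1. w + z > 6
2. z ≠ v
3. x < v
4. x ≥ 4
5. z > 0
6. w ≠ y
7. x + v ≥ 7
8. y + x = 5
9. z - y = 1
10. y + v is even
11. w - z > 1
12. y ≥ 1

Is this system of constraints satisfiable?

Satisfiable

One satisfying assignment is x = 4, y = 1, z = 2, w = 5, v = 5.
For the less obvious constraints — constraint 1: w + z = 7; constraint 7: x + v = 9; constraint 8: y + x = 5 — and the others hold by inspection.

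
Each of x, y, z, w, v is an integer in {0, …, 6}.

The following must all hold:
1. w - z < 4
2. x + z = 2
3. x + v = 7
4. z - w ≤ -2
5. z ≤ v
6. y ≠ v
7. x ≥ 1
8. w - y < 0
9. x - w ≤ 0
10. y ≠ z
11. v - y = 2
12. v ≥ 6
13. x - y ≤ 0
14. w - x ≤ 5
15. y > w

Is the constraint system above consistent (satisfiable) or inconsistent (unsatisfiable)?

Satisfiable

One satisfying assignment is x = 1, y = 4, z = 1, w = 3, v = 6.
For the less obvious constraints — constraint 1: w - z = 2; constraint 2: x + z = 2 — and the others hold by inspection.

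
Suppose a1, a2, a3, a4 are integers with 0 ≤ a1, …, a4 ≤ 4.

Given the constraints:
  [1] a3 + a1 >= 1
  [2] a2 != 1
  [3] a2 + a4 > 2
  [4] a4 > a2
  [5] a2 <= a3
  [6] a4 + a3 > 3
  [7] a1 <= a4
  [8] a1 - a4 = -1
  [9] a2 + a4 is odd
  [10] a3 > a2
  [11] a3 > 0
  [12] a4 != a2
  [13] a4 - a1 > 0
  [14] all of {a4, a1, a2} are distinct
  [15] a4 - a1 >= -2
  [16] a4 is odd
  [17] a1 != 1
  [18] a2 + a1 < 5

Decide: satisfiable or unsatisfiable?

One satisfying assignment is a1 = 2, a2 = 0, a3 = 1, a4 = 3.
For the less obvious constraints — constraint 1: a3 + a1 = 3; constraint 3: a2 + a4 = 3 — and the others hold by inspection.

Satisfiable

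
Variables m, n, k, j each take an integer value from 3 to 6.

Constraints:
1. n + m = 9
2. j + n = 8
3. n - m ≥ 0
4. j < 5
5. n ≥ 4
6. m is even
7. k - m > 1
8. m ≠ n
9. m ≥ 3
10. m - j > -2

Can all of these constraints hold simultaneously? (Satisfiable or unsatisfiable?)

Setting (m, n, k, j) = (4, 5, 6, 3) satisfies everything: constraint 1: n + m = 9; constraint 2: j + n = 8, and the others follow.

Satisfiable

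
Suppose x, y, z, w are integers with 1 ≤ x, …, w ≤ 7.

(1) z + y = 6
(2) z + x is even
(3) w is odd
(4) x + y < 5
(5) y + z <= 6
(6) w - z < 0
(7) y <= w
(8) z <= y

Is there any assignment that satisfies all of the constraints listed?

Constraints 6, 7, and 8 give w < z, z ≤ y, y ≤ w. Chaining: w < z ≤ y ≤ w, which forces w < w — impossible.

Unsatisfiable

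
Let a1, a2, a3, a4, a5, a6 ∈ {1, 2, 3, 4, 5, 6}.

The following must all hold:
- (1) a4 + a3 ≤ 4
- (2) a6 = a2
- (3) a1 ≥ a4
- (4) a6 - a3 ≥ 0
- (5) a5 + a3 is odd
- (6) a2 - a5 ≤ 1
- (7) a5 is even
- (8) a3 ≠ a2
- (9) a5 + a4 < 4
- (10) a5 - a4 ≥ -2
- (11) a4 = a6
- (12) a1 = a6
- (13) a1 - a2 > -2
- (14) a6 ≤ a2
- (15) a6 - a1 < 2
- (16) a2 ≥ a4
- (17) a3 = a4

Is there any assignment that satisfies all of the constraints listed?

Unsatisfiable

From constraints 2, 11, and 17, a3 = a4 = a6 = a2, so a3 = a2. But constraint 8 says a3 ≠ a2. Contradiction.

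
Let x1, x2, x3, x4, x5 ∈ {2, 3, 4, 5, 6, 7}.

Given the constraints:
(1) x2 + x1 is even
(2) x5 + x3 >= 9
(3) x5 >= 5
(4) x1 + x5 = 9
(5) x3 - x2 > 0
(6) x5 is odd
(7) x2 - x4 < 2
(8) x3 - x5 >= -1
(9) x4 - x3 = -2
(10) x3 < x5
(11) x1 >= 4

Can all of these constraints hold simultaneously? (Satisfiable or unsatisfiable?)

Take x1 = 4, x2 = 2, x3 = 4, x4 = 2, x5 = 5. Then constraint 2: x5 + x3 = 9; constraint 4: x1 + x5 = 9, and every other listed constraint is also met.

Satisfiable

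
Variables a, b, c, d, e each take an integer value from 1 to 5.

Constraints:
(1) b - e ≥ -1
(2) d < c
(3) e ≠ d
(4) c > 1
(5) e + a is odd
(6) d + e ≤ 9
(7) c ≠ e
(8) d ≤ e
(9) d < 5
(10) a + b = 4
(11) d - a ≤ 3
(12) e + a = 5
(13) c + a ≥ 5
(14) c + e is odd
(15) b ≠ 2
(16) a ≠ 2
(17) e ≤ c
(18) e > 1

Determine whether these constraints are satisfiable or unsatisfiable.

Setting (a, b, c, d, e) = (1, 3, 5, 3, 4) satisfies everything: constraint 1: b - e = -1; constraint 6: d + e = 7, and the others follow.

Satisfiable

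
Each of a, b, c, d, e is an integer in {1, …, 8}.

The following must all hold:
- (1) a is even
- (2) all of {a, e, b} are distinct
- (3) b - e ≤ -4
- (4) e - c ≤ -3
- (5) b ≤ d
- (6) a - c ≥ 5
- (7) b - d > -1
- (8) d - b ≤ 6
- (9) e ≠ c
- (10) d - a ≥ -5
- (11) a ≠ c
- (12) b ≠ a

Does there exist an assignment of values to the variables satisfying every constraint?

Constraints 3, 4, 6, 8, and 10 give d − a ≥ -5, a − c ≥ 5, c − e ≥ 3, e − b ≥ 4, b − d ≥ -6.
Adding all 5 inequalities: the left sides telescope to 0, and the right sides sum to (-5) + 5 + 3 + 4 + (-6) = 1. So 0 ≥ 1, which is false.

Unsatisfiable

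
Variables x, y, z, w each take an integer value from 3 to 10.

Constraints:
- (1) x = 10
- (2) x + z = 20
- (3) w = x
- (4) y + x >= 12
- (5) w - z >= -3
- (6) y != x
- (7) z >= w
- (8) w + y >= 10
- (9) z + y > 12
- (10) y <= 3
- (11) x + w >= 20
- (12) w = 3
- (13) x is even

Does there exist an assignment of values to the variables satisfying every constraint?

Constraint 12 fixes w = 3 and constraint 1 fixes x = 10, but constraint 3 requires w = x. Since 3 ≠ 10, contradiction.

Unsatisfiable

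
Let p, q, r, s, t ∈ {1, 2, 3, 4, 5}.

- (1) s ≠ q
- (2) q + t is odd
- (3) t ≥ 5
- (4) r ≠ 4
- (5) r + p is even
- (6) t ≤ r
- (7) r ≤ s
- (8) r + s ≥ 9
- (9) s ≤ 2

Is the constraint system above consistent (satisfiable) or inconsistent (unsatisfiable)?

Unsatisfiable

From constraints 3 and 6: r ≥ t and t ≥ 5, so r ≥ 5. From constraints 7 and 9: r ≤ s and s ≤ 2, so r ≤ 2. But 2 < 5, so no value of r works.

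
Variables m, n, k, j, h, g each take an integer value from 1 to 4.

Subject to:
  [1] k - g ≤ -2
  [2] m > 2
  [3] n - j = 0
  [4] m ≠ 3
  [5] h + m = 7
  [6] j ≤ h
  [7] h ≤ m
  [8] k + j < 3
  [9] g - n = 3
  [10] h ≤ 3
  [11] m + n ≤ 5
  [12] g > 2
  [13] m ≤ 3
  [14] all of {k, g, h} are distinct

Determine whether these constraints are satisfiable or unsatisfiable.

From constraint 10: h ≤ 3. From constraint 13: m ≤ 3. Hence h + m ≤ 6. But constraint 5 requires h + m = 7, and 7 > 6. Contradiction.

Unsatisfiable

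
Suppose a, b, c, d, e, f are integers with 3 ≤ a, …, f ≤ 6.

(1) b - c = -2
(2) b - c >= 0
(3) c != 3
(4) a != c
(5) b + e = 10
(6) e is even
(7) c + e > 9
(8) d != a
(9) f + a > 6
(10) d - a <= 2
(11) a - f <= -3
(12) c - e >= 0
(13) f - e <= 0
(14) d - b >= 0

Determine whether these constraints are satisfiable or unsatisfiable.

Constraints 2, 10, 11, 12, 13, and 14 give a − d ≥ -2, d − b ≥ 0, b − c ≥ 0, c − e ≥ 0, e − f ≥ 0, f − a ≥ 3.
Adding all 6 inequalities: the left sides telescope to 0, and the right sides sum to (-2) + 0 + 0 + 0 + 0 + 3 = 1. So 0 ≥ 1, which is false.

Unsatisfiable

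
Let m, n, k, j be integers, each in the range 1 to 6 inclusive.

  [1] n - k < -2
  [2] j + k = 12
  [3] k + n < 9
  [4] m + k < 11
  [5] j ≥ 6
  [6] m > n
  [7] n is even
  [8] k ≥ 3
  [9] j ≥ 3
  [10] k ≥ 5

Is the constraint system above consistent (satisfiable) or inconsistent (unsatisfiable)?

Setting (m, n, k, j) = (4, 2, 6, 6) satisfies everything: constraint 1: n - k = -4; constraint 2: j + k = 12; constraint 3: k + n = 8, and the others follow.

Satisfiable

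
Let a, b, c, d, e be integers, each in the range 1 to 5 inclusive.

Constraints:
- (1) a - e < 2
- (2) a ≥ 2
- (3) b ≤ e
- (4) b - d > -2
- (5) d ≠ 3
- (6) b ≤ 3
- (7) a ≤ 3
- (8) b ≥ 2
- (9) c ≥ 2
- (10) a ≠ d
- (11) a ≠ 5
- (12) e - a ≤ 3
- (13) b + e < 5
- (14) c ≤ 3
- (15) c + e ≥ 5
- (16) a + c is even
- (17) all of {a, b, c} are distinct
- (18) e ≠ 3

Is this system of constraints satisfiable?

Constraints 2, 6, 7, 8, 9, and 14 confine each of a, b, c to the 2 values {2, 3}.
Constraint 17 requires all 3 of them to be distinct, but only 2 values are available — impossible by the pigeonhole principle.

Unsatisfiable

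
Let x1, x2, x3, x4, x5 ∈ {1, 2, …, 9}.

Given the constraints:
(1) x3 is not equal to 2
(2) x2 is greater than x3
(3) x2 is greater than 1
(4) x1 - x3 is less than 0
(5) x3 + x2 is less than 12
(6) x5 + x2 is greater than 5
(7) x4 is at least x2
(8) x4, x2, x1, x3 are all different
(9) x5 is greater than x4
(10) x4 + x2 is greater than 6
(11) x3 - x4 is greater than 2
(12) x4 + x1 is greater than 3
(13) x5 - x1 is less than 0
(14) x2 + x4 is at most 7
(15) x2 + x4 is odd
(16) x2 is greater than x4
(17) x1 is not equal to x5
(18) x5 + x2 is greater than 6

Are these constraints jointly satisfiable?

Unsatisfiable

Constraints 2, 4, 7, 9, and 13 give x4 < x5, x5 < x1, x1 < x3, x3 < x2, x2 ≤ x4. Chaining: x4 < x5 < x1 < x3 < x2 ≤ x4, which forces x4 < x4 — impossible.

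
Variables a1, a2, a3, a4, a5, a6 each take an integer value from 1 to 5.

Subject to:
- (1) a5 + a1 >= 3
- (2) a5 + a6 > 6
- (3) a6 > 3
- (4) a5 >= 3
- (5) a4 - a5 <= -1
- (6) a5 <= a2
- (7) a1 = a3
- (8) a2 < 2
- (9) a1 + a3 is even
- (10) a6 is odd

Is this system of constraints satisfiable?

Unsatisfiable

From constraints 4 and 6: a2 ≥ a5 and a5 ≥ 3, so a2 ≥ 3. From constraint 8: a2 ≤ 1. But 1 < 3, so no value of a2 works.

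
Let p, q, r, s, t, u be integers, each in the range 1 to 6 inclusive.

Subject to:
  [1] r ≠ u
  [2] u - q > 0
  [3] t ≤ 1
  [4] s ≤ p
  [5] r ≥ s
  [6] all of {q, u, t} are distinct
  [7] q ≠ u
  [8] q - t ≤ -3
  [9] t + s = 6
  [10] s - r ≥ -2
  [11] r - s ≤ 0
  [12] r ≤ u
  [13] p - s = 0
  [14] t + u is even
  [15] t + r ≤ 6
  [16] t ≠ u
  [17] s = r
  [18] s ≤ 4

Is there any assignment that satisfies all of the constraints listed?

Unsatisfiable

From constraint 3: t ≤ 1. From constraint 18: s ≤ 4. Hence t + s ≤ 5. But constraint 9 requires t + s = 6, and 6 > 5. Contradiction.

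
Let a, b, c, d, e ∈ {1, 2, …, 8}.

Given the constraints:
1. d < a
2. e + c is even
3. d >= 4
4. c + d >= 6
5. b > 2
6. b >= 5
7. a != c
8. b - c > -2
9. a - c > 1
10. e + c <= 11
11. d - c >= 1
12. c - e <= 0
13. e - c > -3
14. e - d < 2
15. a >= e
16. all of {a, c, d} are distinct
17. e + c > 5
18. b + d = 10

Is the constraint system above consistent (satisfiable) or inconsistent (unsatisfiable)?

Take a = 6, b = 5, c = 4, d = 5, e = 4. Then constraint 4: c + d = 9; constraint 8: b - c = 1; constraint 9: a - c = 2, and every other listed constraint is also met.

Satisfiable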